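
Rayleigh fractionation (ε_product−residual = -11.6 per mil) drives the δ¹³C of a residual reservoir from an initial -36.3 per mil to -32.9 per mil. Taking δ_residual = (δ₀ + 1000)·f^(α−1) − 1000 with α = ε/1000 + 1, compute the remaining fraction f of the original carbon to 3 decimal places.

α − 1 = ε/1000 = -0.0116
(δ_res + 1000)/(δ₀ + 1000) = (-32.9 + 1000)/(-36.3 + 1000) = 967.1/963.7 = 1.003528
f = 1.003528^(1/-0.0116) = exp(ln(1.003528)/-0.0116) = exp(0.00352/-0.0116)
f = exp(-0.3036) = 0.7381

0.738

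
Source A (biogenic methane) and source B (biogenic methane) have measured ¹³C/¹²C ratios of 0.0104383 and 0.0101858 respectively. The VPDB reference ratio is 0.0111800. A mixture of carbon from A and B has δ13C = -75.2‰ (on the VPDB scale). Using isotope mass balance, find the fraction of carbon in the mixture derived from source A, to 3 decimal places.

0.608

δ_A = (0.0104383/0.0111800 − 1)×1000 = (0.933658 − 1)×1000 = -66.342‰
δ_B = (0.0101858/0.0111800 − 1)×1000 = (0.911073 − 1)×1000 = -88.927‰
f_A = (δ_mix − δ_B)/(δ_A − δ_B) = (-75.2 − (-88.927))/(-66.342 − (-88.927))
f_A = 13.727 / 22.585 = 0.6078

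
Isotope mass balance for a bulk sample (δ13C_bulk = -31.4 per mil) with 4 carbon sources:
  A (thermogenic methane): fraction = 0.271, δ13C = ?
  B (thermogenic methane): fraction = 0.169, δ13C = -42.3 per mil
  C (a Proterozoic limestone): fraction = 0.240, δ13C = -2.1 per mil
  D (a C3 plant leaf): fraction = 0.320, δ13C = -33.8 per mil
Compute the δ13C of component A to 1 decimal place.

Isotope mass balance: δ_bulk = Σ fᵢ·δᵢ.
-31.4 = 0.271×δ_A + 0.169×(-42.3) + 0.240×(-2.1) + 0.320×(-33.8)
0.271·δ_A = -31.4 − (-18.469) = -12.931
δ_A = -12.931 / 0.271 = -47.72 per mil

-47.7 per mil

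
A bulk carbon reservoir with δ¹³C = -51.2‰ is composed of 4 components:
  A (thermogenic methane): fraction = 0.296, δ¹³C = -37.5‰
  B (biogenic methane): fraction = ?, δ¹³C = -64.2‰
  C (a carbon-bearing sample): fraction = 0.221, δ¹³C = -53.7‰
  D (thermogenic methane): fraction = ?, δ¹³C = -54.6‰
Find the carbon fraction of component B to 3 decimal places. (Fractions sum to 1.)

0.194

Let f_B and f_D be the unknown fractions; fractions sum to 1 so f_B + f_D = 0.483.
Mass balance: Σ fᵢ·δᵢ = δ_bulk ⇒ f_B·(-64.2) + f_D·(-54.6) = -51.2 − (-22.968) = -28.232
Substitute f_D = 0.483 − f_B:
f_B·(-64.2 − -54.6) = -28.232 − 0.483×(-54.6) = -1.861
f_B = -1.861 / -9.6 = 0.1938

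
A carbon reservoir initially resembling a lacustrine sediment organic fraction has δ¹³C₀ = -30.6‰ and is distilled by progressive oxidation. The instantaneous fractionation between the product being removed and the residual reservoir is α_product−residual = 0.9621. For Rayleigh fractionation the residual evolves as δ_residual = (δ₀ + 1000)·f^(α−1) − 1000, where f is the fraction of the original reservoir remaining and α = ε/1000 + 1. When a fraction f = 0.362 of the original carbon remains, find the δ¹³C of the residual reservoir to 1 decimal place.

Rayleigh residual: δ_res = (δ₀ + 1000)·f^(α−1) − 1000
α − 1 = -0.03790
f^(α−1) = 0.362^(-0.03790) = 1.039262
δ_res = (-30.6 + 1000) × 1.039262 − 1000 = 1007.460 − 1000 = 7.46‰

7.5‰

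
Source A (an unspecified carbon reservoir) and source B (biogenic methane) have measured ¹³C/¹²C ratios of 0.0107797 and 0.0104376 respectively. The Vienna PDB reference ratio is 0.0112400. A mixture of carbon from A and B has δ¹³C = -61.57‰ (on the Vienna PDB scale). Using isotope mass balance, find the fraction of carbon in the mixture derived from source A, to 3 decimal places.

0.323

δ_A = (0.0107797/0.0112400 − 1)×1000 = (0.959048 − 1)×1000 = -40.952‰
δ_B = (0.0104376/0.0112400 − 1)×1000 = (0.928612 − 1)×1000 = -71.388‰
f_A = (δ_mix − δ_B)/(δ_A − δ_B) = (-61.57 − (-71.388))/(-40.952 − (-71.388))
f_A = 9.818 / 30.436 = 0.3226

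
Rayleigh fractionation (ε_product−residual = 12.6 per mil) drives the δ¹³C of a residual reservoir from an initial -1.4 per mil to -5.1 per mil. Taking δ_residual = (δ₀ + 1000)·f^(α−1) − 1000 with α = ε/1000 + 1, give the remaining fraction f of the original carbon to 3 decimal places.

α − 1 = ε/1000 = 0.0126
(δ_res + 1000)/(δ₀ + 1000) = (-5.1 + 1000)/(-1.4 + 1000) = 994.9/998.6 = 0.996295
f = 0.996295^(1/0.0126) = exp(ln(0.996295)/0.0126) = exp(-0.00371/0.0126)
f = exp(-0.2946) = 0.7448

0.745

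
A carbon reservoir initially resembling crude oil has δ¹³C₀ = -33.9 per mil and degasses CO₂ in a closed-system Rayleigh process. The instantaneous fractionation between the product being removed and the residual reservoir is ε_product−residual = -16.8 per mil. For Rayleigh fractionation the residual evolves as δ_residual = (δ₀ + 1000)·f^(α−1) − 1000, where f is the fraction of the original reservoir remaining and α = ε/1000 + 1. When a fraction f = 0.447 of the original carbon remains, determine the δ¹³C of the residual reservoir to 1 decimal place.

-20.7 per mil

Rayleigh residual: δ_res = (δ₀ + 1000)·f^(α−1) − 1000
α = ε/1000 + 1 = 0.98320, so α − 1 = -0.01680
f^(α−1) = 0.447^(-0.01680) = 1.013619
δ_res = (-33.9 + 1000) × 1.013619 − 1000 = 979.258 − 1000 = -20.74 per mil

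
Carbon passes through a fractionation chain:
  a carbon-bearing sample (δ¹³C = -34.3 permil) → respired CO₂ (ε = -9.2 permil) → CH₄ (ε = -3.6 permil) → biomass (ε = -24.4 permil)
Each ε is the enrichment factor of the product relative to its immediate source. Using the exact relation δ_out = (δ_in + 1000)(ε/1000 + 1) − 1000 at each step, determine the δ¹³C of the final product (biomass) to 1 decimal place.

-69.9 permil

step 1: δ = (-34.30 + 1000)·(-9.2/1000 + 1) − 1000 = -43.18 permil
step 2: δ = (-43.18 + 1000)·(-3.6/1000 + 1) − 1000 = -46.63 permil
step 3: δ = (-46.63 + 1000)·(-24.4/1000 + 1) − 1000 = -69.89 permil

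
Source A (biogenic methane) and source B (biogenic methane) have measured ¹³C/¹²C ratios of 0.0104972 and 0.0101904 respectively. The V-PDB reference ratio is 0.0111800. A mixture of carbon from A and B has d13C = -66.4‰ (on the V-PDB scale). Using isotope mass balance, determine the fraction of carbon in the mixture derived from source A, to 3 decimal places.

δ_A = (0.0104972/0.0111800 − 1)×1000 = (0.938927 − 1)×1000 = -61.073‰
δ_B = (0.0101904/0.0111800 − 1)×1000 = (0.911485 − 1)×1000 = -88.515‰
f_A = (δ_mix − δ_B)/(δ_A − δ_B) = (-66.4 − (-88.515))/(-61.073 − (-88.515))
f_A = 22.115 / 27.442 = 0.8059

0.806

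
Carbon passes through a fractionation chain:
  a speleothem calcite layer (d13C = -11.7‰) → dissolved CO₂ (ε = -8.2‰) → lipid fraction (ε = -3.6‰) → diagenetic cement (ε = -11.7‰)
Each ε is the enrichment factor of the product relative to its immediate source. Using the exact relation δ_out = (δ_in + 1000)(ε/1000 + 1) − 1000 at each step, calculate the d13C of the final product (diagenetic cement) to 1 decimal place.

-34.8‰

step 1: δ = (-11.70 + 1000)·(-8.2/1000 + 1) − 1000 = -19.80‰
step 2: δ = (-19.80 + 1000)·(-3.6/1000 + 1) − 1000 = -23.33‰
step 3: δ = (-23.33 + 1000)·(-11.7/1000 + 1) − 1000 = -34.76‰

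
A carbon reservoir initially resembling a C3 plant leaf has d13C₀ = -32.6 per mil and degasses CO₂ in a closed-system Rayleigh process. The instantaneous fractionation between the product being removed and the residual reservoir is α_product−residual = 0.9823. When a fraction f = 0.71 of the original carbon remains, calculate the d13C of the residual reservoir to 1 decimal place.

Rayleigh residual: δ_res = (δ₀ + 1000)·f^(α−1) − 1000
α − 1 = -0.01770
f^(α−1) = 0.71^(-0.01770) = 1.006080
δ_res = (-32.6 + 1000) × 1.006080 − 1000 = 973.282 − 1000 = -26.72 per mil

-26.7 per mil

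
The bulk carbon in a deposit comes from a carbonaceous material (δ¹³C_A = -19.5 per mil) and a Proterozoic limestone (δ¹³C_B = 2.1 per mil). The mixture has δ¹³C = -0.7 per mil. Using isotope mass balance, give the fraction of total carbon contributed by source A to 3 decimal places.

δ_mix = f_A·δ_A + (1 − f_A)·δ_B  ⇒  f_A = (δ_mix − δ_B)/(δ_A − δ_B)
f_A = (-0.7 − (2.1)) / (-19.5 − (2.1))
f_A = -2.8 / -21.6 = 0.1296

0.130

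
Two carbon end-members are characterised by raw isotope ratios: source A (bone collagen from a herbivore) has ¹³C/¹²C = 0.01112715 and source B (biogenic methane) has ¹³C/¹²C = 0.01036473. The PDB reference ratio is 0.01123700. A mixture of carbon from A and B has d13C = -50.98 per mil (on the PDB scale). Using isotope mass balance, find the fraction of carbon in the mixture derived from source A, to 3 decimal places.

δ_A = (0.01112715/0.01123700 − 1)×1000 = (0.990224 − 1)×1000 = -9.776 per mil
δ_B = (0.01036473/0.01123700 − 1)×1000 = (0.922375 − 1)×1000 = -77.625 per mil
f_A = (δ_mix − δ_B)/(δ_A − δ_B) = (-50.98 − (-77.625))/(-9.776 − (-77.625))
f_A = 26.645 / 67.849 = 0.3927

0.393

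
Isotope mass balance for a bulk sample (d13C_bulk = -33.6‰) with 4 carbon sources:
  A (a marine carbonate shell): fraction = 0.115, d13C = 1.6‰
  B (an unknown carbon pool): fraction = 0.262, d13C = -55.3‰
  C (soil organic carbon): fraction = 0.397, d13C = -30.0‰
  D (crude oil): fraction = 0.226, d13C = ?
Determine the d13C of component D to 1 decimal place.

Isotope mass balance: δ_bulk = Σ fᵢ·δᵢ.
-33.6 = 0.115×(1.6) + 0.262×(-55.3) + 0.397×(-30.0) + 0.226×δ_D
0.226·δ_D = -33.6 − (-26.215) = -7.385
δ_D = -7.385 / 0.226 = -32.68‰

-32.7‰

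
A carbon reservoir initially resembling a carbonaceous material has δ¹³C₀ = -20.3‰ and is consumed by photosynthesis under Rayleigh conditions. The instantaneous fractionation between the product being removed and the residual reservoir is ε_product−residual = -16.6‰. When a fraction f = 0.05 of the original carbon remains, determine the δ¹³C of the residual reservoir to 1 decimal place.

Rayleigh residual: δ_res = (δ₀ + 1000)·f^(α−1) − 1000
α = ε/1000 + 1 = 0.98340, so α − 1 = -0.01660
f^(α−1) = 0.05^(-0.01660) = 1.050986
δ_res = (-20.3 + 1000) × 1.050986 − 1000 = 1029.651 − 1000 = 29.65‰

29.7‰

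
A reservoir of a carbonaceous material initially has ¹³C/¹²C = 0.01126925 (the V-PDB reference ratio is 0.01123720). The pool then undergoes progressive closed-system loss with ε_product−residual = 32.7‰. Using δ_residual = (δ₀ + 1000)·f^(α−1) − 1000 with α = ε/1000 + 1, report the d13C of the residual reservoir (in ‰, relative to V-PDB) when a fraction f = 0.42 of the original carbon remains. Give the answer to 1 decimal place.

-25.2‰

δ₀ = (0.01126925/0.01123720 − 1)×1000 = (1.002852 − 1)×1000 = 2.852‰
α − 1 = ε/1000 = 0.0327
f^(α−1) = 0.42^(0.0327) = 0.972031
δ_res = (2.852 + 1000) × 0.972031 − 1000 = 974.804 − 1000 = -25.20‰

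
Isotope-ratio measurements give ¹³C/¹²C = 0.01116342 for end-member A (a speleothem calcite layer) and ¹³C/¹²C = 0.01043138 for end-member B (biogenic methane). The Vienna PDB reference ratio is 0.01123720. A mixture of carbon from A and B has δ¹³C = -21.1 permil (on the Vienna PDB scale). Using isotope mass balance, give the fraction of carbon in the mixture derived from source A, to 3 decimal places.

δ_A = (0.01116342/0.01123720 − 1)×1000 = (0.993434 − 1)×1000 = -6.566 permil
δ_B = (0.01043138/0.01123720 − 1)×1000 = (0.928290 − 1)×1000 = -71.710 permil
f_A = (δ_mix − δ_B)/(δ_A − δ_B) = (-21.1 − (-71.710))/(-6.566 − (-71.710))
f_A = 50.610 / 65.144 = 0.7769

0.777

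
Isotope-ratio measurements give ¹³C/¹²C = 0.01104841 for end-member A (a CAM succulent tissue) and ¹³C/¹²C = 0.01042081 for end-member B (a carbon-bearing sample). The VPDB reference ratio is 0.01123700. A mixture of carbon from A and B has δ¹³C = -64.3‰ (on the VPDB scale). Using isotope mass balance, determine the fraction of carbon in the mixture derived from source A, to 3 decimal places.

0.149

δ_A = (0.01104841/0.01123700 − 1)×1000 = (0.983217 − 1)×1000 = -16.783‰
δ_B = (0.01042081/0.01123700 − 1)×1000 = (0.927366 − 1)×1000 = -72.634‰
f_A = (δ_mix − δ_B)/(δ_A − δ_B) = (-64.3 − (-72.634))/(-16.783 − (-72.634))
f_A = 8.334 / 55.851 = 0.1492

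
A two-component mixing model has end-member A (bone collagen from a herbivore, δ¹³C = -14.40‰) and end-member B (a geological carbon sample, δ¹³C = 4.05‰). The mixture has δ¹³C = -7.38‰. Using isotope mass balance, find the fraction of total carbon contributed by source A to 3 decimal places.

0.620

δ_mix = f_A·δ_A + (1 − f_A)·δ_B  ⇒  f_A = (δ_mix − δ_B)/(δ_A − δ_B)
f_A = (-7.38 − (4.05)) / (-14.40 − (4.05))
f_A = -11.43 / -18.45 = 0.6195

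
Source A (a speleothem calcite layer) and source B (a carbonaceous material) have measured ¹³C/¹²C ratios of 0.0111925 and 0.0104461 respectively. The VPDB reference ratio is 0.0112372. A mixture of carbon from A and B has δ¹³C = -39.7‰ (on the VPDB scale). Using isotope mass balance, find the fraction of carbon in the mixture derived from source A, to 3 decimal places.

0.462

δ_A = (0.0111925/0.0112372 − 1)×1000 = (0.996022 − 1)×1000 = -3.978‰
δ_B = (0.0104461/0.0112372 − 1)×1000 = (0.929600 − 1)×1000 = -70.400‰
f_A = (δ_mix − δ_B)/(δ_A − δ_B) = (-39.7 − (-70.400))/(-3.978 − (-70.400))
f_A = 30.700 / 66.422 = 0.4622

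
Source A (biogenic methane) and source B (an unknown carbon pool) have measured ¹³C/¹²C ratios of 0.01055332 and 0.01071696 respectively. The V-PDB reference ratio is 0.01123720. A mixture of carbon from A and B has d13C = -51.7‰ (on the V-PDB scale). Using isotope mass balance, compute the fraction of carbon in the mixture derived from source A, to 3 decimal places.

δ_A = (0.01055332/0.01123720 − 1)×1000 = (0.939141 − 1)×1000 = -60.859‰
δ_B = (0.01071696/0.01123720 − 1)×1000 = (0.953704 − 1)×1000 = -46.296‰
f_A = (δ_mix − δ_B)/(δ_A − δ_B) = (-51.7 − (-46.296))/(-60.859 − (-46.296))
f_A = -5.404 / -14.562 = 0.3711

0.371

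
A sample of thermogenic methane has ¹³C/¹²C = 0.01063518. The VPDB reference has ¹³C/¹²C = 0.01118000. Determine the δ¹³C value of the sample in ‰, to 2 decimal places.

-48.73‰

δ¹³C = (R_sample / R_standard − 1) × 1000
R_sample / R_standard = 0.01063518 / 0.01118000 = 0.951268
δ¹³C = (0.951268 − 1) × 1000 = -48.732‰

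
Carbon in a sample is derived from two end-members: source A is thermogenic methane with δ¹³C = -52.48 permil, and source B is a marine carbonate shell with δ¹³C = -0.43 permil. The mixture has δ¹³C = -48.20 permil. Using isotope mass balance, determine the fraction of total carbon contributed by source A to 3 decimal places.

δ_mix = f_A·δ_A + (1 − f_A)·δ_B  ⇒  f_A = (δ_mix − δ_B)/(δ_A − δ_B)
f_A = (-48.20 − (-0.43)) / (-52.48 − (-0.43))
f_A = -47.77 / -52.05 = 0.9178

0.918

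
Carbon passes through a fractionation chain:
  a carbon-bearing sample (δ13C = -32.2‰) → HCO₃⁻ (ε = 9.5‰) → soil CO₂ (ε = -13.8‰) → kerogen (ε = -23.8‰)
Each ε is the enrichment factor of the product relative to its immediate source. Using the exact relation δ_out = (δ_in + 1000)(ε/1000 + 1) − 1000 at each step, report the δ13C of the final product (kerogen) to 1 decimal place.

step 1: δ = (-32.20 + 1000)·(9.5/1000 + 1) − 1000 = -23.01‰
step 2: δ = (-23.01 + 1000)·(-13.8/1000 + 1) − 1000 = -36.49‰
step 3: δ = (-36.49 + 1000)·(-23.8/1000 + 1) − 1000 = -59.42‰

-59.4‰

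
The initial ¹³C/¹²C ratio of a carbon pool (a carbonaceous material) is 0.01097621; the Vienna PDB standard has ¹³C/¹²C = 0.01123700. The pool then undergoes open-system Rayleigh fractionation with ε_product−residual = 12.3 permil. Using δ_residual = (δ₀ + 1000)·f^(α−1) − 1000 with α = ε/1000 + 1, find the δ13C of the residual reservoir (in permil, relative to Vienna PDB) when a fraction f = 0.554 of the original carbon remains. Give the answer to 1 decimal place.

δ₀ = (0.01097621/0.01123700 − 1)×1000 = (0.976792 − 1)×1000 = -23.208 permil
α − 1 = ε/1000 = 0.0123
f^(α−1) = 0.554^(0.0123) = 0.992762
δ_res = (-23.208 + 1000) × 0.992762 − 1000 = 969.722 − 1000 = -30.28 permil

-30.3 permil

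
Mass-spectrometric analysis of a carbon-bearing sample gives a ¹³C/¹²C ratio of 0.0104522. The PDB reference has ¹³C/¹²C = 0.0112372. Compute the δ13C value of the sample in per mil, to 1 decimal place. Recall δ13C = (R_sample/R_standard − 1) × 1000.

-69.9 per mil

δ13C = (R_sample / R_standard − 1) × 1000
R_sample / R_standard = 0.0104522 / 0.0112372 = 0.930143
δ13C = (0.930143 − 1) × 1000 = -69.86 per mil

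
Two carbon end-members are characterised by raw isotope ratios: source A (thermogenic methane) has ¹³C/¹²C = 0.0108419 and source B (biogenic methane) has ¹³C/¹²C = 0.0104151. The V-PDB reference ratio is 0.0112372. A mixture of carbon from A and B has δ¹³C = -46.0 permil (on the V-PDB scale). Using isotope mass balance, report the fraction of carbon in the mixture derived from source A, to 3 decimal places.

δ_A = (0.0108419/0.0112372 − 1)×1000 = (0.964822 − 1)×1000 = -35.178 permil
δ_B = (0.0104151/0.0112372 − 1)×1000 = (0.926841 − 1)×1000 = -73.159 permil
f_A = (δ_mix − δ_B)/(δ_A − δ_B) = (-46.0 − (-73.159))/(-35.178 − (-73.159))
f_A = 27.159 / 37.981 = 0.7151

0.715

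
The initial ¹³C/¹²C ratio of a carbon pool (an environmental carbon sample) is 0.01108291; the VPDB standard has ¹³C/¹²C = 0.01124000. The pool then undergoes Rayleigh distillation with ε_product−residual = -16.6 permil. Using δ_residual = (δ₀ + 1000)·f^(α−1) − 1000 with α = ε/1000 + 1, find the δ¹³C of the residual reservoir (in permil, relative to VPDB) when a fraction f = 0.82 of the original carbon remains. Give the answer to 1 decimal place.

δ₀ = (0.01108291/0.01124000 − 1)×1000 = (0.986024 − 1)×1000 = -13.976 permil
α − 1 = ε/1000 = -0.0166
f^(α−1) = 0.82^(-0.0166) = 1.003300
δ_res = (-13.976 + 1000) × 1.003300 − 1000 = 989.278 − 1000 = -10.72 permil

-10.7 permil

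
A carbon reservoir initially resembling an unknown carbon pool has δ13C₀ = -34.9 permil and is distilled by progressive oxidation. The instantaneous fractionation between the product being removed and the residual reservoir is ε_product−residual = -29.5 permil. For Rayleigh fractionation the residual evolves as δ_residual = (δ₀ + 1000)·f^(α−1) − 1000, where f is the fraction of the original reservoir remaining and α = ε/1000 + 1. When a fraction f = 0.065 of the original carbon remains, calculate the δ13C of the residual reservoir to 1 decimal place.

Rayleigh residual: δ_res = (δ₀ + 1000)·f^(α−1) − 1000
α = ε/1000 + 1 = 0.97050, so α − 1 = -0.02950
f^(α−1) = 0.065^(-0.02950) = 1.083974
δ_res = (-34.9 + 1000) × 1.083974 − 1000 = 1046.144 − 1000 = 46.14 permil

46.1 permil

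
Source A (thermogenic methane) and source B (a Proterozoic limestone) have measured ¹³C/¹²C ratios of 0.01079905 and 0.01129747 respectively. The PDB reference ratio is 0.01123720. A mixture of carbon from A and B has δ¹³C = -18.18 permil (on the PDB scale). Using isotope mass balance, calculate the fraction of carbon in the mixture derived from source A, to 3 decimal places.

δ_A = (0.01079905/0.01123720 − 1)×1000 = (0.961009 − 1)×1000 = -38.991 permil
δ_B = (0.01129747/0.01123720 − 1)×1000 = (1.005363 − 1)×1000 = 5.363 permil
f_A = (δ_mix − δ_B)/(δ_A − δ_B) = (-18.18 − (5.363))/(-38.991 − (5.363))
f_A = -23.543 / -44.354 = 0.5308

0.531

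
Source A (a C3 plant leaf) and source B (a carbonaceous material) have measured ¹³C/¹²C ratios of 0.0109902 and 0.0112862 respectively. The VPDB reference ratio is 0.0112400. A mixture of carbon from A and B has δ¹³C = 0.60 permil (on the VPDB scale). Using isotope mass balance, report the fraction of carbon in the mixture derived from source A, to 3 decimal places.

δ_A = (0.0109902/0.0112400 − 1)×1000 = (0.977776 − 1)×1000 = -22.224 permil
δ_B = (0.0112862/0.0112400 − 1)×1000 = (1.004110 − 1)×1000 = 4.110 permil
f_A = (δ_mix − δ_B)/(δ_A − δ_B) = (0.60 − (4.110))/(-22.224 − (4.110))
f_A = -3.510 / -26.335 = 0.1333

0.133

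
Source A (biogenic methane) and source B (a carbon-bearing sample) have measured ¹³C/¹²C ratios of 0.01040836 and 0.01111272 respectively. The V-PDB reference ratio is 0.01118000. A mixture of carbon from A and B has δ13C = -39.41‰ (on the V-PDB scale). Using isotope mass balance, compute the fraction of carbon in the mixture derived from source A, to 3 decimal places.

0.530

δ_A = (0.01040836/0.01118000 − 1)×1000 = (0.930980 − 1)×1000 = -69.020‰
δ_B = (0.01111272/0.01118000 − 1)×1000 = (0.993982 − 1)×1000 = -6.018‰
f_A = (δ_mix − δ_B)/(δ_A − δ_B) = (-39.41 − (-6.018))/(-69.020 − (-6.018))
f_A = -33.392 / -63.002 = 0.5300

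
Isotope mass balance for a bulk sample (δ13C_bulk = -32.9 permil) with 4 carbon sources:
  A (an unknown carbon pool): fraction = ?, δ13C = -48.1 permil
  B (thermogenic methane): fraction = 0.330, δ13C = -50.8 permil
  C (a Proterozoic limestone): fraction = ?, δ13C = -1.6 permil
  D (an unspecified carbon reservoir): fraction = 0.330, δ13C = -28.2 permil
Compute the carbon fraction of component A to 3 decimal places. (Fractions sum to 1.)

Let f_A and f_C be the unknown fractions; fractions sum to 1 so f_A + f_C = 0.340.
Mass balance: Σ fᵢ·δᵢ = δ_bulk ⇒ f_A·(-48.1) + f_C·(-1.6) = -32.9 − (-26.070) = -6.830
Substitute f_C = 0.340 − f_A:
f_A·(-48.1 − -1.6) = -6.830 − 0.340×(-1.6) = -6.286
f_A = -6.286 / -46.5 = 0.1352

0.135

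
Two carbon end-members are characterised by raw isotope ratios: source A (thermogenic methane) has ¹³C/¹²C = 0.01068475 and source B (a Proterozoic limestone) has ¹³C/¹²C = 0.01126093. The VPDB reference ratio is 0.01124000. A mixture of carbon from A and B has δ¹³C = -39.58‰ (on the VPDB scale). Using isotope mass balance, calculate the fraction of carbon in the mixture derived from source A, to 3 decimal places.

0.808

δ_A = (0.01068475/0.01124000 − 1)×1000 = (0.950601 − 1)×1000 = -49.399‰
δ_B = (0.01126093/0.01124000 − 1)×1000 = (1.001862 − 1)×1000 = 1.862‰
f_A = (δ_mix − δ_B)/(δ_A − δ_B) = (-39.58 − (1.862))/(-49.399 − (1.862))
f_A = -41.442 / -51.262 = 0.8084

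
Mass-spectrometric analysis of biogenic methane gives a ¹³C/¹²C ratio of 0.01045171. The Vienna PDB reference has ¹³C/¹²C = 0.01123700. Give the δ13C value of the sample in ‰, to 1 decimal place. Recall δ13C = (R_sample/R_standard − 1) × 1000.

-69.9‰

δ13C = (R_sample / R_standard − 1) × 1000
R_sample / R_standard = 0.01045171 / 0.01123700 = 0.930116
δ13C = (0.930116 − 1) × 1000 = -69.88‰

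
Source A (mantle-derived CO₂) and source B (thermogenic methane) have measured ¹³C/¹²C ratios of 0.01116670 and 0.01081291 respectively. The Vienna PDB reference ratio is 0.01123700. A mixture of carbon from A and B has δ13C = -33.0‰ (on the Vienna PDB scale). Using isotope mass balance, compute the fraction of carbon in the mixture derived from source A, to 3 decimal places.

δ_A = (0.01116670/0.01123700 − 1)×1000 = (0.993744 − 1)×1000 = -6.256‰
δ_B = (0.01081291/0.01123700 − 1)×1000 = (0.962259 − 1)×1000 = -37.741‰
f_A = (δ_mix − δ_B)/(δ_A − δ_B) = (-33.0 − (-37.741))/(-6.256 − (-37.741))
f_A = 4.741 / 31.484 = 0.1506

0.151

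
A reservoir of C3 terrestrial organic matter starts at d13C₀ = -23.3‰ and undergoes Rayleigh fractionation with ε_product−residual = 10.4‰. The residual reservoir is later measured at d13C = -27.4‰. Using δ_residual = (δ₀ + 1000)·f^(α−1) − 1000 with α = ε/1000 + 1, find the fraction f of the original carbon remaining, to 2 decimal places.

0.67

α − 1 = ε/1000 = 0.0104
(δ_res + 1000)/(δ₀ + 1000) = (-27.4 + 1000)/(-23.3 + 1000) = 972.6/976.7 = 0.995802
f = 0.995802^(1/0.0104) = exp(ln(0.995802)/0.0104) = exp(-0.00421/0.0104)
f = exp(-0.4045) = 0.6673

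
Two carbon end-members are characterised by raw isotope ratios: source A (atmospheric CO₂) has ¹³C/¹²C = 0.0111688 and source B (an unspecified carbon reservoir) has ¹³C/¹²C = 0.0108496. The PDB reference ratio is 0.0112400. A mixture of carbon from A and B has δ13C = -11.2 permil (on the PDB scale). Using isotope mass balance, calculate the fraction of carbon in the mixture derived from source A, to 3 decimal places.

δ_A = (0.0111688/0.0112400 − 1)×1000 = (0.993665 − 1)×1000 = -6.335 permil
δ_B = (0.0108496/0.0112400 − 1)×1000 = (0.965267 − 1)×1000 = -34.733 permil
f_A = (δ_mix − δ_B)/(δ_A − δ_B) = (-11.2 − (-34.733))/(-6.335 − (-34.733))
f_A = 23.533 / 28.399 = 0.8287

0.829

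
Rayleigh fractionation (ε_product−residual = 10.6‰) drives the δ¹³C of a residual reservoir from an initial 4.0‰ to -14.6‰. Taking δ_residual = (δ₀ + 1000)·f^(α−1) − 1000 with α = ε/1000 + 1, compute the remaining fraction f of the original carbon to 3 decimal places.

α − 1 = ε/1000 = 0.0106
(δ_res + 1000)/(δ₀ + 1000) = (-14.6 + 1000)/(4.0 + 1000) = 985.4/1004.0 = 0.981474
f = 0.981474^(1/0.0106) = exp(ln(0.981474)/0.0106) = exp(-0.01870/0.0106)
f = exp(-1.7641) = 0.1713

0.171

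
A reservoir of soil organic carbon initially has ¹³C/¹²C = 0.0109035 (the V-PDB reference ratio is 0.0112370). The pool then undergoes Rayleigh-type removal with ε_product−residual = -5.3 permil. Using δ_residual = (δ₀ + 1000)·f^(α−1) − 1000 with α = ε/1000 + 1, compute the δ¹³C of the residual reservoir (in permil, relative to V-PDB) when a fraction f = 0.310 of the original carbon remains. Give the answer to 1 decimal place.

δ₀ = (0.0109035/0.0112370 − 1)×1000 = (0.970321 − 1)×1000 = -29.679 permil
α − 1 = ε/1000 = -0.0053
f^(α−1) = 0.310^(-0.0053) = 1.006227
δ_res = (-29.679 + 1000) × 1.006227 − 1000 = 976.363 − 1000 = -23.64 permil

-23.6 permil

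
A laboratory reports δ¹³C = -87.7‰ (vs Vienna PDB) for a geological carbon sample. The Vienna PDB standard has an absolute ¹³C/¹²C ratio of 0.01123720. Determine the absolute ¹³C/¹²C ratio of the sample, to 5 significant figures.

R_sample = R_standard × (δ¹³C/1000 + 1)
R_sample = 0.01123720 × (-87.7/1000 + 1) = 0.01123720 × 0.912300
R_sample = 0.0102517

0.010252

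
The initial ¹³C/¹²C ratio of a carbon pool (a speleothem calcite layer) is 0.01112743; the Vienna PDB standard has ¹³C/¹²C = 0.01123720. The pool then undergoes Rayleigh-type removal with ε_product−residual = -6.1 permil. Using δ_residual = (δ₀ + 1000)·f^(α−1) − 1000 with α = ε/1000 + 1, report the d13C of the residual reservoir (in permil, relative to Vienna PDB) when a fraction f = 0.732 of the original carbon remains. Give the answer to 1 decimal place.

-7.9 permil

δ₀ = (0.01112743/0.01123720 − 1)×1000 = (0.990232 − 1)×1000 = -9.768 permil
α − 1 = ε/1000 = -0.0061
f^(α−1) = 0.732^(-0.0061) = 1.001905
δ_res = (-9.768 + 1000) × 1.001905 − 1000 = 992.118 − 1000 = -7.88 permil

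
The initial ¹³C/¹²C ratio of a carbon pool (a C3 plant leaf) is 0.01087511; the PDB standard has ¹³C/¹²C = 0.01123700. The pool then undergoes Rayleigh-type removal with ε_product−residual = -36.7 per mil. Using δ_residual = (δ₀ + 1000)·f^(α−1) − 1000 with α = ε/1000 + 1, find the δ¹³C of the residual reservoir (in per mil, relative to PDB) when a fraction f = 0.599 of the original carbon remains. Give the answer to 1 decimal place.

δ₀ = (0.01087511/0.01123700 − 1)×1000 = (0.967795 − 1)×1000 = -32.205 per mil
α − 1 = ε/1000 = -0.0367
f^(α−1) = 0.599^(-0.0367) = 1.018987
δ_res = (-32.205 + 1000) × 1.018987 − 1000 = 986.170 − 1000 = -13.83 per mil

-13.8 per mil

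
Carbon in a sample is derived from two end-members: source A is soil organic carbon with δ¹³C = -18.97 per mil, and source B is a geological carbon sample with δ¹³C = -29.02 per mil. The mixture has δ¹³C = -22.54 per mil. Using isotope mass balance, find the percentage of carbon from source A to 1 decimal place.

δ_mix = f_A·δ_A + (1 − f_A)·δ_B  ⇒  f_A = (δ_mix − δ_B)/(δ_A − δ_B)
f_A = (-22.54 − (-29.02)) / (-18.97 − (-29.02))
f_A = 6.48 / 10.05 = 0.6448

64.5%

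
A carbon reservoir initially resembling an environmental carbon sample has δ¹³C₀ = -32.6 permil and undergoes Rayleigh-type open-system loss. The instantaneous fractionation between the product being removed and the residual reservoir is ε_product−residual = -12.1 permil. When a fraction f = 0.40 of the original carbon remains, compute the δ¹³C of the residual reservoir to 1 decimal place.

-21.8 permil

Rayleigh residual: δ_res = (δ₀ + 1000)·f^(α−1) − 1000
α = ε/1000 + 1 = 0.98790, so α − 1 = -0.01210
f^(α−1) = 0.40^(-0.01210) = 1.011149
δ_res = (-32.6 + 1000) × 1.011149 − 1000 = 978.185 − 1000 = -21.81 permil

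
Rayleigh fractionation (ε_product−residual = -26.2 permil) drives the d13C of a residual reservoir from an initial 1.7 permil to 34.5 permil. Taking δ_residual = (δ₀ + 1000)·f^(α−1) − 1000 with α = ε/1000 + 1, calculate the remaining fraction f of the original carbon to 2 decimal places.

α − 1 = ε/1000 = -0.0262
(δ_res + 1000)/(δ₀ + 1000) = (34.5 + 1000)/(1.7 + 1000) = 1034.5/1001.7 = 1.032744
f = 1.032744^(1/-0.0262) = exp(ln(1.032744)/-0.0262) = exp(0.03222/-0.0262)
f = exp(-1.2298) = 0.2924

0.29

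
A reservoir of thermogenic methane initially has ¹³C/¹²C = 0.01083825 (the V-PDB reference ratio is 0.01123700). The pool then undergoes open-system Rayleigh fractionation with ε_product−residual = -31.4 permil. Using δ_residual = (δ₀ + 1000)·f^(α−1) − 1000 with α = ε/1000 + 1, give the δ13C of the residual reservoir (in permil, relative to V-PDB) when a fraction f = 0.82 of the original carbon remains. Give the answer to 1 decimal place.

-29.5 permil

δ₀ = (0.01083825/0.01123700 − 1)×1000 = (0.964515 − 1)×1000 = -35.485 permil
α − 1 = ε/1000 = -0.0314
f^(α−1) = 0.82^(-0.0314) = 1.006251
δ_res = (-35.485 + 1000) × 1.006251 − 1000 = 970.544 − 1000 = -29.46 permil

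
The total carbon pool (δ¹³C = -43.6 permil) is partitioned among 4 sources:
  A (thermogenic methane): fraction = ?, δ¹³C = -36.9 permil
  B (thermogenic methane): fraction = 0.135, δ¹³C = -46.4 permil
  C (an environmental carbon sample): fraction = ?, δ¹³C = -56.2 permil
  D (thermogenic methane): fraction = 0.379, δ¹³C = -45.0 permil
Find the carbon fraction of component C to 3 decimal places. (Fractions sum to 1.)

Let f_C and f_A be the unknown fractions; fractions sum to 1 so f_C + f_A = 0.486.
Mass balance: Σ fᵢ·δᵢ = δ_bulk ⇒ f_C·(-56.2) + f_A·(-36.9) = -43.6 − (-23.319) = -20.281
Substitute f_A = 0.486 − f_C:
f_C·(-56.2 − -36.9) = -20.281 − 0.486×(-36.9) = -2.348
f_C = -2.348 / -19.3 = 0.1216

0.122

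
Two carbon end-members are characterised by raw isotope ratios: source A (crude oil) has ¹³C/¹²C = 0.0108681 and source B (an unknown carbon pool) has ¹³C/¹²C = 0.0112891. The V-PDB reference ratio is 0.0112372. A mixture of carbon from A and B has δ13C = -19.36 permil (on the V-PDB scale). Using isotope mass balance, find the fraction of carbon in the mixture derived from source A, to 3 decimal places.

δ_A = (0.0108681/0.0112372 − 1)×1000 = (0.967154 − 1)×1000 = -32.846 permil
δ_B = (0.0112891/0.0112372 − 1)×1000 = (1.004619 − 1)×1000 = 4.619 permil
f_A = (δ_mix − δ_B)/(δ_A − δ_B) = (-19.36 − (4.619))/(-32.846 − (4.619))
f_A = -23.979 / -37.465 = 0.6400

0.640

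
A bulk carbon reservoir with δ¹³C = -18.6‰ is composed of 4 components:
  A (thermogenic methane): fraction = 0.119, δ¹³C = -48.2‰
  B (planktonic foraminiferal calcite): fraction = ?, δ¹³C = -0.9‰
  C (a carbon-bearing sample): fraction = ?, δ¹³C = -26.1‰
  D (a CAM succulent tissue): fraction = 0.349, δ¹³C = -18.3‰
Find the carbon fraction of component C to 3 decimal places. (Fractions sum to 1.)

0.238

Let f_C and f_B be the unknown fractions; fractions sum to 1 so f_C + f_B = 0.532.
Mass balance: Σ fᵢ·δᵢ = δ_bulk ⇒ f_C·(-26.1) + f_B·(-0.9) = -18.6 − (-12.123) = -6.478
Substitute f_B = 0.532 − f_C:
f_C·(-26.1 − -0.9) = -6.478 − 0.532×(-0.9) = -5.999
f_C = -5.999 / -25.2 = 0.2380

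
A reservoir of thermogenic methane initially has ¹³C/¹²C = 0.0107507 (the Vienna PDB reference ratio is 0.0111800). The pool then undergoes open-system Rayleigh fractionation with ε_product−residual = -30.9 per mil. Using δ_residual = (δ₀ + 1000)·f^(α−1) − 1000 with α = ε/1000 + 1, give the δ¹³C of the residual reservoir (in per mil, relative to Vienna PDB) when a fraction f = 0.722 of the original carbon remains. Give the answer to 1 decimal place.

δ₀ = (0.0107507/0.0111800 − 1)×1000 = (0.961601 − 1)×1000 = -38.399 per mil
α − 1 = ε/1000 = -0.0309
f^(α−1) = 0.722^(-0.0309) = 1.010116
δ_res = (-38.399 + 1000) × 1.010116 − 1000 = 971.329 − 1000 = -28.67 per mil

-28.7 per mil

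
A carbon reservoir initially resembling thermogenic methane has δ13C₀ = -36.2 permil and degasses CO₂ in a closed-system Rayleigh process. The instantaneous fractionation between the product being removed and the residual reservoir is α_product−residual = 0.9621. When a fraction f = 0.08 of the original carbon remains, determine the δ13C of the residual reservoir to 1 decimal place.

Rayleigh residual: δ_res = (δ₀ + 1000)·f^(α−1) − 1000
α − 1 = -0.03790
f^(α−1) = 0.08^(-0.03790) = 1.100457
δ_res = (-36.2 + 1000) × 1.100457 − 1000 = 1060.620 − 1000 = 60.62 permil

60.6 permil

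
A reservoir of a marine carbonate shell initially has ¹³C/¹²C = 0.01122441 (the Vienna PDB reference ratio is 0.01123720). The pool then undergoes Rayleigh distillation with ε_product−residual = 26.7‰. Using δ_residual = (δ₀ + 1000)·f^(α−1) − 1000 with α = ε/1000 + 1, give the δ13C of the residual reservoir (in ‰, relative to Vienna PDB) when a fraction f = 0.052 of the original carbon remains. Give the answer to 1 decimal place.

δ₀ = (0.01122441/0.01123720 − 1)×1000 = (0.998862 − 1)×1000 = -1.138‰
α − 1 = ε/1000 = 0.0267
f^(α−1) = 0.052^(0.0267) = 0.924096
δ_res = (-1.138 + 1000) × 0.924096 − 1000 = 923.045 − 1000 = -76.96‰

-77.0‰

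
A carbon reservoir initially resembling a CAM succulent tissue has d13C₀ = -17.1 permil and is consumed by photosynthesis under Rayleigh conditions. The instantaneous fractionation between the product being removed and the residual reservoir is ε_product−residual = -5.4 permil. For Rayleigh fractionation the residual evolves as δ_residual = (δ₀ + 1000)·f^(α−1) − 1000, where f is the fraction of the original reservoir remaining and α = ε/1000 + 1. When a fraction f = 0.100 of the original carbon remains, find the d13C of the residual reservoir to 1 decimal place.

Rayleigh residual: δ_res = (δ₀ + 1000)·f^(α−1) − 1000
α = ε/1000 + 1 = 0.99460, so α − 1 = -0.00540
f^(α−1) = 0.100^(-0.00540) = 1.012512
δ_res = (-17.1 + 1000) × 1.012512 − 1000 = 995.198 − 1000 = -4.80 permil

-4.8 permil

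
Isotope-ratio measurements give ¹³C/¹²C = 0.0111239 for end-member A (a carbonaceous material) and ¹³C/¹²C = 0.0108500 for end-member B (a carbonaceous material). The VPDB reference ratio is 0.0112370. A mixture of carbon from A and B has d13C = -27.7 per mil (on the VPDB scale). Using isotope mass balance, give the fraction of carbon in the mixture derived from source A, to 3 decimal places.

δ_A = (0.0111239/0.0112370 − 1)×1000 = (0.989935 − 1)×1000 = -10.065 per mil
δ_B = (0.0108500/0.0112370 − 1)×1000 = (0.965560 − 1)×1000 = -34.440 per mil
f_A = (δ_mix − δ_B)/(δ_A − δ_B) = (-27.7 − (-34.440))/(-10.065 − (-34.440))
f_A = 6.740 / 24.375 = 0.2765

0.277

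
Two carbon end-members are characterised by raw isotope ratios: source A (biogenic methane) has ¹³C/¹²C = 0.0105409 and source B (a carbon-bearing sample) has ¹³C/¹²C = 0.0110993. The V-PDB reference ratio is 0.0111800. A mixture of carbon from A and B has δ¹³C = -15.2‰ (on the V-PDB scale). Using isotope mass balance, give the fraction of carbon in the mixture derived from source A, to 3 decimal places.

δ_A = (0.0105409/0.0111800 − 1)×1000 = (0.942835 − 1)×1000 = -57.165‰
δ_B = (0.0110993/0.0111800 − 1)×1000 = (0.992782 − 1)×1000 = -7.218‰
f_A = (δ_mix − δ_B)/(δ_A − δ_B) = (-15.2 − (-7.218))/(-57.165 − (-7.218))
f_A = -7.982 / -49.946 = 0.1598

0.160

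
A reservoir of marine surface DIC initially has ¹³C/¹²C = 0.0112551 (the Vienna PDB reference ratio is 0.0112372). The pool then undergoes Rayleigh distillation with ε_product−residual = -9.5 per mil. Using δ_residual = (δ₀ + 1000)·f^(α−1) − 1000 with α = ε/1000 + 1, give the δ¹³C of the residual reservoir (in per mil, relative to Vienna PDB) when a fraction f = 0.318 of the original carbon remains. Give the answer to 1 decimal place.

δ₀ = (0.0112551/0.0112372 − 1)×1000 = (1.001593 − 1)×1000 = 1.593 per mil
α − 1 = ε/1000 = -0.0095
f^(α−1) = 0.318^(-0.0095) = 1.010944
δ_res = (1.593 + 1000) × 1.010944 − 1000 = 1012.554 − 1000 = 12.55 per mil

12.6 per mil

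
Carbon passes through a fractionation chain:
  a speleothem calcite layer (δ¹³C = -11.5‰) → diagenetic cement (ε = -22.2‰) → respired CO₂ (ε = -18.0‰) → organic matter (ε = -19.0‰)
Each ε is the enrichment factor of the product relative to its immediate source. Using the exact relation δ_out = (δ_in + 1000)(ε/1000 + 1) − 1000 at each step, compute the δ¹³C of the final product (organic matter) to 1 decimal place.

step 1: δ = (-11.50 + 1000)·(-22.2/1000 + 1) − 1000 = -33.44‰
step 2: δ = (-33.44 + 1000)·(-18.0/1000 + 1) − 1000 = -50.84‰
step 3: δ = (-50.84 + 1000)·(-19.0/1000 + 1) − 1000 = -68.88‰

-68.9‰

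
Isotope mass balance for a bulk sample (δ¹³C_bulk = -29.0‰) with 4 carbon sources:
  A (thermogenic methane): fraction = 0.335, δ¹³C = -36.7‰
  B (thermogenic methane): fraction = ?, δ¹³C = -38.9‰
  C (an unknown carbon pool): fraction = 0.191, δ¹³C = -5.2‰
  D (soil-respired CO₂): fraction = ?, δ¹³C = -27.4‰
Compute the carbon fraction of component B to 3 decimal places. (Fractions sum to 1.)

Let f_B and f_D be the unknown fractions; fractions sum to 1 so f_B + f_D = 0.474.
Mass balance: Σ fᵢ·δᵢ = δ_bulk ⇒ f_B·(-38.9) + f_D·(-27.4) = -29.0 − (-13.288) = -15.712
Substitute f_D = 0.474 − f_B:
f_B·(-38.9 − -27.4) = -15.712 − 0.474×(-27.4) = -2.725
f_B = -2.725 / -11.5 = 0.2369

0.237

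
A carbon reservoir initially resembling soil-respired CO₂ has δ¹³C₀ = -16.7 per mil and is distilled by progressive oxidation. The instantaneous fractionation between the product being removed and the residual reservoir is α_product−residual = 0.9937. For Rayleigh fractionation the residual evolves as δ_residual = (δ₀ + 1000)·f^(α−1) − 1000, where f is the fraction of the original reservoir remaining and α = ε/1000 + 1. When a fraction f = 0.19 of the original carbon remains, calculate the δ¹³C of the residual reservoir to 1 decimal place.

-6.4 per mil

Rayleigh residual: δ_res = (δ₀ + 1000)·f^(α−1) − 1000
α − 1 = -0.00630
f^(α−1) = 0.19^(-0.00630) = 1.010518
δ_res = (-16.7 + 1000) × 1.010518 − 1000 = 993.642 − 1000 = -6.36 per mil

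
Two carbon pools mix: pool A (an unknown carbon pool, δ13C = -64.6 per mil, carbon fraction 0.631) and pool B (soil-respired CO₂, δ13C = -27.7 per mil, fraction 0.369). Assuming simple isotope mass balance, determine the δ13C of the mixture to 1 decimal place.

-51.0 per mil

δ_mix = f_A·δ_A + f_B·δ_B
δ_mix = 0.631 × (-64.6) + 0.369 × (-27.7)
δ_mix = -40.76 + -10.22 = -50.98 per mil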